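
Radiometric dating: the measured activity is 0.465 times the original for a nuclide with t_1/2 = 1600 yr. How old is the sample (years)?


lambda = ln(2) / t_half = ln(2) / 1600 = 4.332170e-04 /yr
t = -ln(A/A0) / lambda
t = -ln(0.465) / 4.332170e-04
t = 1767.5 yr

1767.5


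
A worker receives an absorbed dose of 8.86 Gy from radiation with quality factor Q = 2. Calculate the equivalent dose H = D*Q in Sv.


H = D * Q
H = 8.86 * 2
H = 17.720 Sv

17.720


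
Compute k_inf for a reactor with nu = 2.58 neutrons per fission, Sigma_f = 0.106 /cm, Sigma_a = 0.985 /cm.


k_inf = nu * Sigma_f / Sigma_a
k_inf = 2.58 * 0.106 / 0.985
k_inf = 0.27764

0.27764


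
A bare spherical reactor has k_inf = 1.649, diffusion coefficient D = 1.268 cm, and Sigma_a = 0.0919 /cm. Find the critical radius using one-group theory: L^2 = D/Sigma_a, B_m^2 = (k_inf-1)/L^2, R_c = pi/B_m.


L^2 = D / Sigma_a = 1.268 / 0.0919 = 13.79761 cm^2
B_m^2 = (k_inf - 1) / L^2 = (1.649 - 1) / 13.79761 = 0.04703713 /cm^2
For a bare sphere: B_g = pi/R, so R_c = pi / sqrt(B_m^2)
R_c = pi / sqrt(0.04703713) = 14.485 cm

14.485


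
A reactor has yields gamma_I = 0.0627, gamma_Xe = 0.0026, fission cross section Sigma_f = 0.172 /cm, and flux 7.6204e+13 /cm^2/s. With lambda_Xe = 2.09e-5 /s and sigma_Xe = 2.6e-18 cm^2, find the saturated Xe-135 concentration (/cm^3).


Xe_eq = (gamma_I + gamma_Xe) * Sigma_f * phi / (lambda_Xe + sigma_Xe * phi)
Numerator = (0.0627 + 0.0026) * 0.172 * 7.6204e+13 = 8.558928e+11
Denominator = 2.09e-5 + 2.6e-18 * 7.6204e+13 = 2.190304e-04
Xe_eq = 8.558928e+11 / 2.190304e-04 = 3.9076e+15 /cm^3

3.9076e+15


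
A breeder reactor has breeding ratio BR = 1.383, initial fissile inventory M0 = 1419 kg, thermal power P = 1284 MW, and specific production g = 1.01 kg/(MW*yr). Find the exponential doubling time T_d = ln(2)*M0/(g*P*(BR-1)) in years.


Breeding gain G = BR - 1 = 1.383 - 1 = 0.383
Fissile production rate = g * P * G = 1.01 * 1284 * 0.383 = 496.68972 kg/yr
T_d = ln(2) * M0 / (g * P * G)
T_d = ln(2) * 1419 / 496.68972 = 1.9803 yr

1.9803


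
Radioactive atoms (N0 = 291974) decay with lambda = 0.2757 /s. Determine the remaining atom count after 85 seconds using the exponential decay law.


N = N0 * exp(-lambda * t)
N = 291974 * exp(-0.2757 * 85)
N = 1.9403e-05

1.9403e-05


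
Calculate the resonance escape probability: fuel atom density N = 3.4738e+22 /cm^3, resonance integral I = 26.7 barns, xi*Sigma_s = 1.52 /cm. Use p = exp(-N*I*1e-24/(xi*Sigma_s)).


p = exp(-N * I * 1e-24 / (xi*Sigma_s))
p = exp(-3.4738e+22 * 26.7 * 1e-24 / 1.52)
p = 0.54324

0.54324


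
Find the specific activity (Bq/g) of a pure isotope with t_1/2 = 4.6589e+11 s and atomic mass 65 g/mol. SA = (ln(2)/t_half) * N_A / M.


lambda = ln(2) / t_half = ln(2) / 4.6589e+11 = 1.487791e-12 /s
SA = lambda * N_A / M
SA = 1.487791e-12 * 6.022e23 / 65
SA = 1.3784e+10 Bq/g

1.3784e+10


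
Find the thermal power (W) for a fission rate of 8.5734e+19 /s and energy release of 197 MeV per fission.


P = fission_rate * E_MeV * 1.602e-13
P = 8.5734e+19 * 197 * 1.602e-13
P = 2.7057e+09 W

2.7057e+09


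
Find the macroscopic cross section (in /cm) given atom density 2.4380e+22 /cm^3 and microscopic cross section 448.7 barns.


Sigma = N * sigma_barns * 1e-24
Sigma = 2.4380e+22 * 448.7 * 1e-24
Sigma = 10.939 /cm

10.939


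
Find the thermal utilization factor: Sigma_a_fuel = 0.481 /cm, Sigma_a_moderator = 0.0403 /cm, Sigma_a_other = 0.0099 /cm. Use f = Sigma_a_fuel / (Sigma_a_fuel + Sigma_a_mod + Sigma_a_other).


f = Sigma_a_fuel / (Sigma_a_fuel + Sigma_a_mod + Sigma_a_other)
f = 0.481 / (0.481 + 0.0403 + 0.0099)
f = 0.90550

0.90550


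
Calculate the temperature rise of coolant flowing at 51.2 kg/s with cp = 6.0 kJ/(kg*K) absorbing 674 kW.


dT = Q / (m_dot * cp)
dT = 674 / (51.2 * 6.0)
dT = 2.1940 C

2.1940


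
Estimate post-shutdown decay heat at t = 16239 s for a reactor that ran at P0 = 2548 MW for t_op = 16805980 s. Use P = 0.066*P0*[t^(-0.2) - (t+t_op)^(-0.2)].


P/P0 = 0.066 * [t^(-0.2) - (t + t_op)^(-0.2)]
P/P0 = 0.066 * [16239^(-0.2) - (16239 + 16805980)^(-0.2)]
P/P0 = 0.066 * [0.1438428 - 0.03587760] = 0.007125703
P = 2548 * 0.007125703 = 18.156 MW

18.156


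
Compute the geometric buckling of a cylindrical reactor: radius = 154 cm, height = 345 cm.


B^2 = (2.405/R)^2 + (pi/H)^2
B^2 = (2.405/154)^2 + (pi/345)^2
B^2 = 3.2681e-04 /cm^2

3.2681e-04


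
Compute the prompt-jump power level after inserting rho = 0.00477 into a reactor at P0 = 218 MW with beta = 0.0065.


P1/P0 = beta / (beta - rho)
P1/P0 = 0.0065 / (0.0065 - 0.00477) = 3.757225
P1 = 218 * 3.757225 = 819.08 MW

819.08


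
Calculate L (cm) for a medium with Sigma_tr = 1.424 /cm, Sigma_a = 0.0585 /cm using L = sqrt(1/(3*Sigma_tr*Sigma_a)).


D = 1 / (3 * Sigma_tr) = 1 / (3 * 1.424) = 0.2340824 cm
L = sqrt(D / Sigma_a)
L = sqrt(0.2340824 / 0.0585)
L = 2.0004 cm

2.0004


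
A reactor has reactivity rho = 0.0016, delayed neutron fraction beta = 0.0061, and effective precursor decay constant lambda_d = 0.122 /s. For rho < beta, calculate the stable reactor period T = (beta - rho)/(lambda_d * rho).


T = (beta - rho) / (lambda_d * rho)
T = (0.0061 - 0.0016) / (0.122 * 0.0016)
T = 23.053 s

23.053


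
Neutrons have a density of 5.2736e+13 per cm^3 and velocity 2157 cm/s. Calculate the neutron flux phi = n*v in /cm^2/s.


phi = n * v
phi = 5.2736e+13 * 2157
phi = 1.1375e+17 /cm^2/s

1.1375e+17


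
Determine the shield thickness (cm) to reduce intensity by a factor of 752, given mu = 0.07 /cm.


x = ln(factor) / mu
x = ln(752) / 0.07
x = 94.611 cm

94.611


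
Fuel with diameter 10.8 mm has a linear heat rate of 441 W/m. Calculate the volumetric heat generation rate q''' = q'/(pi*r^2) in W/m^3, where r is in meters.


r = D / 2 / 1000 = 10.8 / 2 / 1000 = 0.0054 m
q''' = q' / (pi * r^2)
q''' = 441 / (pi * 0.0054^2)
q''' = 4.8139e+06 W/m^3

4.8139e+06


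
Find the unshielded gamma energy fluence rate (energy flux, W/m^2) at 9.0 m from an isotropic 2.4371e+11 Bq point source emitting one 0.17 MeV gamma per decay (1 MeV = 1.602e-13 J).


psi = A * E * 1.602e-13 / (4*pi*r^2)
psi = 2.4371e+11 * 0.17 * 1.602e-13 / (4*pi*9.0^2)
psi = 6.5206e-06 W/m^2

6.5206e-06


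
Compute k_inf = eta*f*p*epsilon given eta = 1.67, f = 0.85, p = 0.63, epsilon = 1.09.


k_inf = eta * f * p * epsilon
k_inf = 1.67 * 0.85 * 0.63 * 1.09
k_inf = 0.97477

0.97477


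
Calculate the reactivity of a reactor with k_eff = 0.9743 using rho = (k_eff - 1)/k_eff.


rho = (k_eff - 1) / k_eff
rho = (0.9743 - 1) / 0.9743
rho = -0.026378

-0.026378


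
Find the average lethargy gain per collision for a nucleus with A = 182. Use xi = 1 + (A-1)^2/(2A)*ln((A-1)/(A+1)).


xi = 1 + (A-1)^2/(2A) * ln((A-1)/(A+1))
xi = 1 + (182-1)^2/(2*182) * ln((182-1)/(182 +1))
xi = 0.010949

0.010949


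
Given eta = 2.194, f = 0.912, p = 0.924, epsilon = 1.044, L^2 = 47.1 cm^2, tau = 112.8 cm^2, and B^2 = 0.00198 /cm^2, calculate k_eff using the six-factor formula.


k_inf = eta*f*p*eps = 2.194*0.912*0.924*1.044 = 1.930207
P_TNL = 1/(1 + L^2*B^2) = 1/(1 + 47.1*0.00198) = 0.9146972
P_FNL = exp(-B^2*tau) = exp(-0.00198*112.8) = 0.7998397
k_eff = k_inf * P_TNL * P_FNL = 1.930207 * 0.9146972 * 0.7998397
k_eff = 1.4122

1.4122


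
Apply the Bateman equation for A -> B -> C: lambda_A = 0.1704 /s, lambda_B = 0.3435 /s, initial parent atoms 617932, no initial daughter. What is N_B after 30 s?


N_B(t) = lambda_A * N_A0 / (lambda_B - lambda_A) * [exp(-lambda_A*t) - exp(-lambda_B*t)]
exp(-0.1704*30) = 0.006024023; exp(-0.3435*30) = 3.346535e-05
N_B = 0.1704 * 617932 / (0.3435 - 0.1704) * (0.006024023 - 3.346535e-05)
N_B = 3644.0

3644.0


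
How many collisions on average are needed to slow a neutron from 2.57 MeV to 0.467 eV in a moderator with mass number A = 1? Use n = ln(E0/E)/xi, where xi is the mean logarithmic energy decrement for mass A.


xi = 1 + (A-1)^2/(2A)*ln((A-1)/(A+1)) = 1 (for A = 1)
n = ln(E0/E) / xi
n = ln(2.57e6 / 0.467) / 1
n = ln(5.503212e+06) / 1 = 15.521

15.521


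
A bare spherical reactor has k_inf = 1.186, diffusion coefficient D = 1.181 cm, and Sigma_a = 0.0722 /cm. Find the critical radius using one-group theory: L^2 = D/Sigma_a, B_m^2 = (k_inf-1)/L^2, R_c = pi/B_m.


L^2 = D / Sigma_a = 1.181 / 0.0722 = 16.35734 cm^2
B_m^2 = (k_inf - 1) / L^2 = (1.186 - 1) / 16.35734 = 0.01137104 /cm^2
For a bare sphere: B_g = pi/R, so R_c = pi / sqrt(B_m^2)
R_c = pi / sqrt(0.01137104) = 29.461 cm

29.461


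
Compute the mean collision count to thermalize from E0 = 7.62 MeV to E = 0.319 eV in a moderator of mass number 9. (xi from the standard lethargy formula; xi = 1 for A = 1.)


xi = 1 + (A-1)^2/(2A)*ln((A-1)/(A+1)) = 0.2066007 (for A = 9)
n = ln(E0/E) / xi
n = ln(7.62e6 / 0.319) / 0.2066007
n = ln(2.388715e+07) / 0.2066007 = 82.230

82.230


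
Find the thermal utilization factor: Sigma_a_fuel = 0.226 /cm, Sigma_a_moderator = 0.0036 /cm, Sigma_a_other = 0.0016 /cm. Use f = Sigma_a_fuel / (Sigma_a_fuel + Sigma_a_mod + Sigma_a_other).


f = Sigma_a_fuel / (Sigma_a_fuel + Sigma_a_mod + Sigma_a_other)
f = 0.226 / (0.226 + 0.0036 + 0.0016)
f = 0.97751

0.97751


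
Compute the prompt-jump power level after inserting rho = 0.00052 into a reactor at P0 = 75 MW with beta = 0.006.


P1/P0 = beta / (beta - rho)
P1/P0 = 0.006 / (0.006 - 0.00052) = 1.094891
P1 = 75 * 1.094891 = 82.117 MW

82.117


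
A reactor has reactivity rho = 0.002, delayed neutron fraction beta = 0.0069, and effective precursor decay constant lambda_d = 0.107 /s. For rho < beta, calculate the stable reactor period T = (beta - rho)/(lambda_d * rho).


T = (beta - rho) / (lambda_d * rho)
T = (0.0069 - 0.002) / (0.107 * 0.002)
T = 22.897 s

22.897


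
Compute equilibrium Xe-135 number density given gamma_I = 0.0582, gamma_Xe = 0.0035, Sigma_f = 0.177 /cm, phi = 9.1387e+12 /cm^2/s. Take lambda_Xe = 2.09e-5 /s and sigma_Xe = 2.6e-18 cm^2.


Xe_eq = (gamma_I + gamma_Xe) * Sigma_f * phi / (lambda_Xe + sigma_Xe * phi)
Numerator = (0.0582 + 0.0035) * 0.177 * 9.1387e+12 = 9.980283e+10
Denominator = 2.09e-5 + 2.6e-18 * 9.1387e+12 = 4.466062e-05
Xe_eq = 9.980283e+10 / 4.466062e-05 = 2.2347e+15 /cm^3

2.2347e+15


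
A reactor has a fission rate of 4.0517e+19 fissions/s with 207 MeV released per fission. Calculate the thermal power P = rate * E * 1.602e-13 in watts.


P = fission_rate * E_MeV * 1.602e-13
P = 4.0517e+19 * 207 * 1.602e-13
P = 1.3436e+09 W

1.3436e+09


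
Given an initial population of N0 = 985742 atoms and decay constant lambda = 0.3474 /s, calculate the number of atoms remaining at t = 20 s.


N = N0 * exp(-lambda * t)
N = 985742 * exp(-0.3474 * 20)
N = 946.86

946.86


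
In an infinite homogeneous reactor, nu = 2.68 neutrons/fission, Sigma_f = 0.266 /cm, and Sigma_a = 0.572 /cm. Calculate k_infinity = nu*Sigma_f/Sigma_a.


k_inf = nu * Sigma_f / Sigma_a
k_inf = 2.68 * 0.266 / 0.572
k_inf = 1.2463

1.2463


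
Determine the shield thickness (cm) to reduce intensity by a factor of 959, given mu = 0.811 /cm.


x = ln(factor) / mu
x = ln(959) / 0.811
x = 8.4660 cm

8.4660


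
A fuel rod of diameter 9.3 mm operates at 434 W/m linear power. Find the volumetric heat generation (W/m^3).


r = D / 2 / 1000 = 9.3 / 2 / 1000 = 0.00465 m
q''' = q' / (pi * r^2)
q''' = 434 / (pi * 0.00465^2)
q''' = 6.3890e+06 W/m^3

6.3890e+06


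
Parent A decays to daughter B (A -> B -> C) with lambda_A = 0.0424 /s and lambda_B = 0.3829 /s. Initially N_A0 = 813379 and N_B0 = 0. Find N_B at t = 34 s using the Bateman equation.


N_B(t) = lambda_A * N_A0 / (lambda_B - lambda_A) * [exp(-lambda_A*t) - exp(-lambda_B*t)]
exp(-0.0424*34) = 0.2365490; exp(-0.3829*34) = 2.218676e-06
N_B = 0.0424 * 813379 / (0.3829 - 0.0424) * (0.2365490 - 2.218676e-06)
N_B = 23958

23958


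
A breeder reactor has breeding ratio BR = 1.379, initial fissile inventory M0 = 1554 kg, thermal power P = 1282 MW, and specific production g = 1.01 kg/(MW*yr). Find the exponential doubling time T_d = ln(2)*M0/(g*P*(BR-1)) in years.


Breeding gain G = BR - 1 = 1.379 - 1 = 0.379
Fissile production rate = g * P * G = 1.01 * 1282 * 0.379 = 490.73678 kg/yr
T_d = ln(2) * M0 / (g * P * G)
T_d = ln(2) * 1554 / 490.73678 = 2.1950 yr

2.1950


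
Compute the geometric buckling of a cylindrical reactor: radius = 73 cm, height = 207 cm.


B^2 = (2.405/R)^2 + (pi/H)^2
B^2 = (2.405/73)^2 + (pi/207)^2
B^2 = 0.0013157 /cm^2

0.0013157


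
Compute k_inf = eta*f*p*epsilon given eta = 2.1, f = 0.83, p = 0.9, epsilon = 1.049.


k_inf = eta * f * p * epsilon
k_inf = 2.1 * 0.83 * 0.9 * 1.049
k_inf = 1.6456

1.6456


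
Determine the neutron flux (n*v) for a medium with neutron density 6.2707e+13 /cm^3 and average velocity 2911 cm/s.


phi = n * v
phi = 6.2707e+13 * 2911
phi = 1.8254e+17 /cm^2/s

1.8254e+17


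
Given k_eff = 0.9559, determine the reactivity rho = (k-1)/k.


rho = (k_eff - 1) / k_eff
rho = (0.9559 - 1) / 0.9559
rho = -0.046135

-0.046135


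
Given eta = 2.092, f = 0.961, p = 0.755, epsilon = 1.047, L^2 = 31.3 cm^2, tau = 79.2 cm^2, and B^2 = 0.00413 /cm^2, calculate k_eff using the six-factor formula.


k_inf = eta*f*p*eps = 2.092*0.961*0.755*1.047 = 1.589201
P_TNL = 1/(1 + L^2*B^2) = 1/(1 + 31.3*0.00413) = 0.8855286
P_FNL = exp(-B^2*tau) = exp(-0.00413*79.2) = 0.7210145
k_eff = k_inf * P_TNL * P_FNL = 1.589201 * 0.8855286 * 0.7210145
k_eff = 1.0147

1.0147


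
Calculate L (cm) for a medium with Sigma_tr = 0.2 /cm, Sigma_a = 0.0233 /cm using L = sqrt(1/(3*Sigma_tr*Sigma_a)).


D = 1 / (3 * Sigma_tr) = 1 / (3 * 0.2) = 1.666667 cm
L = sqrt(D / Sigma_a)
L = sqrt(1.666667 / 0.0233)
L = 8.4576 cm

8.4576


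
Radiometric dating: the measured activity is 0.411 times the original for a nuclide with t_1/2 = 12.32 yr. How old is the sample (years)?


lambda = ln(2) / t_half = ln(2) / 12.32 = 0.05626195 /yr
t = -ln(A/A0) / lambda
t = -ln(0.411) / 0.05626195
t = 15.804 yr

15.804


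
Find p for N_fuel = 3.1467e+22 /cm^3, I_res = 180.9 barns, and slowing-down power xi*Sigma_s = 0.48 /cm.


p = exp(-N * I * 1e-24 / (xi*Sigma_s))
p = exp(-3.1467e+22 * 180.9 * 1e-24 / 0.48)
p = 7.0737e-06

7.0737e-06


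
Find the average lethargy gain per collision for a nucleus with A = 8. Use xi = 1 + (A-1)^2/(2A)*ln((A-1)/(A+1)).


xi = 1 + (A-1)^2/(2A) * ln((A-1)/(A+1))
xi = 1 + (8-1)^2/(2*8) * ln((8-1)/(8 +1))
xi = 0.23035

0.23035


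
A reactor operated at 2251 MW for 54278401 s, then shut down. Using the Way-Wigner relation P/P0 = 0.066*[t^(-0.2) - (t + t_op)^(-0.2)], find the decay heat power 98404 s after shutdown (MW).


P/P0 = 0.066 * [t^(-0.2) - (t + t_op)^(-0.2)]
P/P0 = 0.066 * [98404^(-0.2) - (98404 + 54278401)^(-0.2)]
P/P0 = 0.066 * [0.1003223 - 0.02837378] = 0.004748602
P = 2251 * 0.004748602 = 10.689 MW

10.689


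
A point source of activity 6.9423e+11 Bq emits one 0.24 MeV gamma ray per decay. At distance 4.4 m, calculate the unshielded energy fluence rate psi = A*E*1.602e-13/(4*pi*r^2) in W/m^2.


psi = A * E * 1.602e-13 / (4*pi*r^2)
psi = 6.9423e+11 * 0.24 * 1.602e-13 / (4*pi*4.4^2)
psi = 1.0971e-04 W/m^2

1.0971e-04


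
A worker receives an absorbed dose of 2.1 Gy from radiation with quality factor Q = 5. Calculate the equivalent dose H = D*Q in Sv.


H = D * Q
H = 2.1 * 5
H = 10.500 Sv

10.500


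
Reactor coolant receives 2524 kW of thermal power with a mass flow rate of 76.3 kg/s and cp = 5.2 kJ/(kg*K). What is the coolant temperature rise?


dT = Q / (m_dot * cp)
dT = 2524 / (76.3 * 5.2)
dT = 6.3615 C

6.3615


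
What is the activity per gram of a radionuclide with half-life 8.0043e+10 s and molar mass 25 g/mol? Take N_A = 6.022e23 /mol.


lambda = ln(2) / t_half = ln(2) / 8.0043e+10 = 8.659685e-12 /s
SA = lambda * N_A / M
SA = 8.659685e-12 * 6.022e23 / 25
SA = 2.0859e+11 Bq/g

2.0859e+11


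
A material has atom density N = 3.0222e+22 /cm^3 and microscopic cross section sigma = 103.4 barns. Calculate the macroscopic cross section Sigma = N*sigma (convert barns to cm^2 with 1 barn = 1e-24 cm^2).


Sigma = N * sigma_barns * 1e-24
Sigma = 3.0222e+22 * 103.4 * 1e-24
Sigma = 3.1250 /cm

3.1250


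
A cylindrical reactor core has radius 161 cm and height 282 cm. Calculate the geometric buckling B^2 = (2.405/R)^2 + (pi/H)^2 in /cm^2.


B^2 = (2.405/R)^2 + (pi/H)^2
B^2 = (2.405/161)^2 + (pi/282)^2
B^2 = 3.4725e-04 /cm^2

3.4725e-04


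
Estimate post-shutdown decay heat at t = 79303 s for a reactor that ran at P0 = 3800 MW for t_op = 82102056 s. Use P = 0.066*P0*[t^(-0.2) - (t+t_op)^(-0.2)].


P/P0 = 0.066 * [t^(-0.2) - (t + t_op)^(-0.2)]
P/P0 = 0.066 * [79303^(-0.2) - (79303 + 82102056)^(-0.2)]
P/P0 = 0.066 * [0.1047471 - 0.02612434] = 0.005189102
P = 3800 * 0.005189102 = 19.719 MW

19.719


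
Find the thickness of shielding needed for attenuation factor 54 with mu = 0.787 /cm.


x = ln(factor) / mu
x = ln(54) / 0.787
x = 5.0686 cm

5.0686


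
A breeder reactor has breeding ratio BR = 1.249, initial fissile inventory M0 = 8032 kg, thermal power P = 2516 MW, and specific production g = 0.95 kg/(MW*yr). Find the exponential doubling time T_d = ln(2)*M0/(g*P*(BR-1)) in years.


Breeding gain G = BR - 1 = 1.249 - 1 = 0.249
Fissile production rate = g * P * G = 0.95 * 2516 * 0.249 = 595.1598 kg/yr
T_d = ln(2) * M0 / (g * P * G)
T_d = ln(2) * 8032 / 595.1598 = 9.3544 yr

9.3544


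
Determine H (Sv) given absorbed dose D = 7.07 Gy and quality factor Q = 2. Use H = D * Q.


H = D * Q
H = 7.07 * 2
H = 14.140 Sv

14.140


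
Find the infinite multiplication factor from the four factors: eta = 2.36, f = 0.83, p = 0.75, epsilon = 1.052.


k_inf = eta * f * p * epsilon
k_inf = 2.36 * 0.83 * 0.75 * 1.052
k_inf = 1.5455

1.5455


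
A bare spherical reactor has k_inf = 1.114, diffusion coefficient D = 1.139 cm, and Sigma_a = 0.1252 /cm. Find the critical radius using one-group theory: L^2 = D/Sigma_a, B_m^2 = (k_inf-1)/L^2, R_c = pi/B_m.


L^2 = D / Sigma_a = 1.139 / 0.1252 = 9.097444 cm^2
B_m^2 = (k_inf - 1) / L^2 = (1.114 - 1) / 9.097444 = 0.01253099 /cm^2
For a bare sphere: B_g = pi/R, so R_c = pi / sqrt(B_m^2)
R_c = pi / sqrt(0.01253099) = 28.064 cm

28.064


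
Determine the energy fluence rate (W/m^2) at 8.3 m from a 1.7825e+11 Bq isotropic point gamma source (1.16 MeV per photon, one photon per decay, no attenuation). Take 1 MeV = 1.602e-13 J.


psi = A * E * 1.602e-13 / (4*pi*r^2)
psi = 1.7825e+11 * 1.16 * 1.602e-13 / (4*pi*8.3^2)
psi = 3.8263e-05 W/m^2

3.8263e-05


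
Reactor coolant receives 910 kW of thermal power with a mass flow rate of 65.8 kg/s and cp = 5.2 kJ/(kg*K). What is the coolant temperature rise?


dT = Q / (m_dot * cp)
dT = 910 / (65.8 * 5.2)
dT = 2.6596 C

2.6596


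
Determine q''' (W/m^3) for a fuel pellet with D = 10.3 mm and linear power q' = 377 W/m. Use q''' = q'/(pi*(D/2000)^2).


r = D / 2 / 1000 = 10.3 / 2 / 1000 = 0.00515 m
q''' = q' / (pi * r^2)
q''' = 377 / (pi * 0.00515^2)
q''' = 4.5246e+06 W/m^3

4.5246e+06


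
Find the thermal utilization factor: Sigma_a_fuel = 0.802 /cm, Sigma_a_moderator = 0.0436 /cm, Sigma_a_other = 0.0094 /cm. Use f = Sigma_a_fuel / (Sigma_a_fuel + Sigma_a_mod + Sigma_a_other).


f = Sigma_a_fuel / (Sigma_a_fuel + Sigma_a_mod + Sigma_a_other)
f = 0.802 / (0.802 + 0.0436 + 0.0094)
f = 0.93801

0.93801


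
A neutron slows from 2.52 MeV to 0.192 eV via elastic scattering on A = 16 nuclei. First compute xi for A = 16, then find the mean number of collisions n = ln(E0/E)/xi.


xi = 1 + (A-1)^2/(2A)*ln((A-1)/(A+1)) = 0.1199467 (for A = 16)
n = ln(E0/E) / xi
n = ln(2.52e6 / 0.192) / 0.1199467
n = ln(1.312500e+07) / 0.1199467 = 136.64

136.64


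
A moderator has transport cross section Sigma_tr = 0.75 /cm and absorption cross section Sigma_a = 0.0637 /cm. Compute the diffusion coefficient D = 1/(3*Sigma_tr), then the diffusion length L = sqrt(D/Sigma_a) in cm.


D = 1 / (3 * Sigma_tr) = 1 / (3 * 0.75) = 0.4444444 cm
L = sqrt(D / Sigma_a)
L = sqrt(0.4444444 / 0.0637)
L = 2.6414 cm

2.6414


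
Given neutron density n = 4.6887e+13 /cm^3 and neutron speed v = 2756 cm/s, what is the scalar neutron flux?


phi = n * v
phi = 4.6887e+13 * 2756
phi = 1.2922e+17 /cm^2/s

1.2922e+17


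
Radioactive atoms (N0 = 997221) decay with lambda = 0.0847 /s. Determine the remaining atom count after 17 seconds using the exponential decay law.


N = N0 * exp(-lambda * t)
N = 997221 * exp(-0.0847 * 17)
N = 236293

236293


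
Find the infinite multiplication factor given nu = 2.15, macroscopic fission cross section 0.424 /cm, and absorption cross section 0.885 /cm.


k_inf = nu * Sigma_f / Sigma_a
k_inf = 2.15 * 0.424 / 0.885
k_inf = 1.0301

1.0301


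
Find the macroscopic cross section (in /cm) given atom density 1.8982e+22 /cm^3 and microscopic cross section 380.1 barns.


Sigma = N * sigma_barns * 1e-24
Sigma = 1.8982e+22 * 380.1 * 1e-24
Sigma = 7.2151 /cm

7.2151


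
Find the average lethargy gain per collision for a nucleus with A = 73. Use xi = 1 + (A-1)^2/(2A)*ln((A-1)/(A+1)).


xi = 1 + (A-1)^2/(2A) * ln((A-1)/(A+1))
xi = 1 + (73-1)^2/(2*73) * ln((73-1)/(73 +1))
xi = 0.027149

0.027149


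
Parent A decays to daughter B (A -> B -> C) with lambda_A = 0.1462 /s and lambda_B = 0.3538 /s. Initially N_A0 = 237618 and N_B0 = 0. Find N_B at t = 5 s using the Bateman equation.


N_B(t) = lambda_A * N_A0 / (lambda_B - lambda_A) * [exp(-lambda_A*t) - exp(-lambda_B*t)]
exp(-0.1462*5) = 0.4814273; exp(-0.3538*5) = 0.1705034
N_B = 0.1462 * 237618 / (0.3538 - 0.1462) * (0.4814273 - 0.1705034)
N_B = 52030

52030


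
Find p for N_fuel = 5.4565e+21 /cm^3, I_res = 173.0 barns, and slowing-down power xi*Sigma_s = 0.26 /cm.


p = exp(-N * I * 1e-24 / (xi*Sigma_s))
p = exp(-5.4565e+21 * 173.0 * 1e-24 / 0.26)
p = 0.026498

0.026498


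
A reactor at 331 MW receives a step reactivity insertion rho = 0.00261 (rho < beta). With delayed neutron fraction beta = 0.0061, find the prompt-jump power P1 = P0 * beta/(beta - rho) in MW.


P1/P0 = beta / (beta - rho)
P1/P0 = 0.0061 / (0.0061 - 0.00261) = 1.747851
P1 = 331 * 1.747851 = 578.54 MW

578.54


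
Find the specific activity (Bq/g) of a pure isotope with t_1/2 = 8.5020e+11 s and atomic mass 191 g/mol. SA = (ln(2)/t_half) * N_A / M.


lambda = ln(2) / t_half = ln(2) / 8.5020e+11 = 8.152754e-13 /s
SA = lambda * N_A / M
SA = 8.152754e-13 * 6.022e23 / 191
SA = 2.5705e+09 Bq/g

2.5705e+09


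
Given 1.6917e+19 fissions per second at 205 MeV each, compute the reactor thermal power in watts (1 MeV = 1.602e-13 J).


P = fission_rate * E_MeV * 1.602e-13
P = 1.6917e+19 * 205 * 1.602e-13
P = 5.5557e+08 W

5.5557e+08


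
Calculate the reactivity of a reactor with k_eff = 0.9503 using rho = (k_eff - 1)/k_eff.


rho = (k_eff - 1) / k_eff
rho = (0.9503 - 1) / 0.9503
rho = -0.052299

-0.052299


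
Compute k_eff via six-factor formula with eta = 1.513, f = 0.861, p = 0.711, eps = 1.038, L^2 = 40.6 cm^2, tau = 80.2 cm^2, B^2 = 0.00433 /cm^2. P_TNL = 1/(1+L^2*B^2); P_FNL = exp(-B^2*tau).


k_inf = eta*f*p*eps = 1.513*0.861*0.711*1.038 = 0.9614109
P_TNL = 1/(1 + L^2*B^2) = 1/(1 + 40.6*0.00433) = 0.8504862
P_FNL = exp(-B^2*tau) = exp(-0.00433*80.2) = 0.7066173
k_eff = k_inf * P_TNL * P_FNL = 0.9614109 * 0.8504862 * 0.7066173
k_eff = 0.57778

0.57778


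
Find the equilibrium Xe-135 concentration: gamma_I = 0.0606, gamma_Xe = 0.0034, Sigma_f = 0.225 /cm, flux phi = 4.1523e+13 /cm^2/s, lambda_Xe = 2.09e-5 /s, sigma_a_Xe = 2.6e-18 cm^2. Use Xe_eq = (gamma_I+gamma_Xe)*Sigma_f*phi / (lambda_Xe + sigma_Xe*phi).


Xe_eq = (gamma_I + gamma_Xe) * Sigma_f * phi / (lambda_Xe + sigma_Xe * phi)
Numerator = (0.0606 + 0.0034) * 0.225 * 4.1523e+13 = 5.979312e+11
Denominator = 2.09e-5 + 2.6e-18 * 4.1523e+13 = 1.288598e-04
Xe_eq = 5.979312e+11 / 1.288598e-04 = 4.6402e+15 /cm^3

4.6402e+15


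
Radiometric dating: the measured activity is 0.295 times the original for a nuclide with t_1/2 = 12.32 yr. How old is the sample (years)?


lambda = ln(2) / t_half = ln(2) / 12.32 = 0.05626195 /yr
t = -ln(A/A0) / lambda
t = -ln(0.295) / 0.05626195
t = 21.698 yr

21.698


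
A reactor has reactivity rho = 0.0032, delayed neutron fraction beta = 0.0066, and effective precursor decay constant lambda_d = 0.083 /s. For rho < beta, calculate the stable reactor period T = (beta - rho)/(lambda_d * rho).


T = (beta - rho) / (lambda_d * rho)
T = (0.0066 - 0.0032) / (0.083 * 0.0032)
T = 12.801 s

12.801


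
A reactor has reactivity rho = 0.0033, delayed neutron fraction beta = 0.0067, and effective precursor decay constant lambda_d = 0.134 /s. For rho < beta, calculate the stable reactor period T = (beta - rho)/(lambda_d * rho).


T = (beta - rho) / (lambda_d * rho)
T = (0.0067 - 0.0033) / (0.134 * 0.0033)
T = 7.6888 s

7.6888


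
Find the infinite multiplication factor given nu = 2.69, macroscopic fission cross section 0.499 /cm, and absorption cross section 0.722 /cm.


k_inf = nu * Sigma_f / Sigma_a
k_inf = 2.69 * 0.499 / 0.722
k_inf = 1.8592

1.8592


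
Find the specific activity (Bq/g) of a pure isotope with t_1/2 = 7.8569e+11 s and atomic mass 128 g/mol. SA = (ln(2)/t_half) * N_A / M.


lambda = ln(2) / t_half = ln(2) / 7.8569e+11 = 8.822146e-13 /s
SA = lambda * N_A / M
SA = 8.822146e-13 * 6.022e23 / 128
SA = 4.1505e+09 Bq/g

4.1505e+09


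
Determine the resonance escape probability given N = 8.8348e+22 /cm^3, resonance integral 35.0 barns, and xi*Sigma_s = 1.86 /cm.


p = exp(-N * I * 1e-24 / (xi*Sigma_s))
p = exp(-8.8348e+22 * 35.0 * 1e-24 / 1.86)
p = 0.18967

0.18967


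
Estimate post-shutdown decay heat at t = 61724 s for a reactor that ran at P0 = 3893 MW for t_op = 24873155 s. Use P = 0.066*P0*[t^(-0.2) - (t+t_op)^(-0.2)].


P/P0 = 0.066 * [t^(-0.2) - (t + t_op)^(-0.2)]
P/P0 = 0.066 * [61724^(-0.2) - (61724 + 24873155)^(-0.2)]
P/P0 = 0.066 * [0.1101309 - 0.03316183] = 0.005079959
P = 3893 * 0.005079959 = 19.776 MW

19.776


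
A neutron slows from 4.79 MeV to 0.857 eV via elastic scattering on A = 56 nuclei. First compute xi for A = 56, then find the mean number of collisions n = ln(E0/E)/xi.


xi = 1 + (A-1)^2/(2A)*ln((A-1)/(A+1)) = 0.03529286 (for A = 56)
n = ln(E0/E) / xi
n = ln(4.79e6 / 0.857) / 0.03529286
n = ln(5.589265e+06) / 0.03529286 = 440.21

440.21


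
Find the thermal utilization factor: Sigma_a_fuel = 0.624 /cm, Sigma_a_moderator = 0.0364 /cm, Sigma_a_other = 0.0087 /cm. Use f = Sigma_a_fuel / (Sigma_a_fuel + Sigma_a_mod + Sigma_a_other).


f = Sigma_a_fuel / (Sigma_a_fuel + Sigma_a_mod + Sigma_a_other)
f = 0.624 / (0.624 + 0.0364 + 0.0087)
f = 0.93260

0.93260


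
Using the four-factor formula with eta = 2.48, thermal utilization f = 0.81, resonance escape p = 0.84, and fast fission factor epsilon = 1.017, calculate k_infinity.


k_inf = eta * f * p * epsilon
k_inf = 2.48 * 0.81 * 0.84 * 1.017
k_inf = 1.7161

1.7161


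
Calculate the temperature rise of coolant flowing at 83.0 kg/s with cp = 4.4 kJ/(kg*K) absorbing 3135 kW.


dT = Q / (m_dot * cp)
dT = 3135 / (83.0 * 4.4)
dT = 8.5843 C

8.5843


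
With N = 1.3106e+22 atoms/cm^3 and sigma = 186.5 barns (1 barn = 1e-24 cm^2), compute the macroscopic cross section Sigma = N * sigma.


Sigma = N * sigma_barns * 1e-24
Sigma = 1.3106e+22 * 186.5 * 1e-24
Sigma = 2.4443 /cm

2.4443


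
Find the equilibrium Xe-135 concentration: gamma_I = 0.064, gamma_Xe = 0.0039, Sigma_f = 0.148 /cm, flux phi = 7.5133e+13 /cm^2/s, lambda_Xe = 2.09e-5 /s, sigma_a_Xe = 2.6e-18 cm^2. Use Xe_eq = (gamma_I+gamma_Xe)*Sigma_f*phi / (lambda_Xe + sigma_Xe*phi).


Xe_eq = (gamma_I + gamma_Xe) * Sigma_f * phi / (lambda_Xe + sigma_Xe * phi)
Numerator = (0.064 + 0.0039) * 0.148 * 7.5133e+13 = 7.550265e+11
Denominator = 2.09e-5 + 2.6e-18 * 7.5133e+13 = 2.162458e-04
Xe_eq = 7.550265e+11 / 2.162458e-04 = 3.4915e+15 /cm^3

3.4915e+15


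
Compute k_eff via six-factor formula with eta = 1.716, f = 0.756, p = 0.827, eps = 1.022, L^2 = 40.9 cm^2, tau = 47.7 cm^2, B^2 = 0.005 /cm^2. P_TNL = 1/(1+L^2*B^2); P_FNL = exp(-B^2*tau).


k_inf = eta*f*p*eps = 1.716*0.756*0.827*1.022 = 1.096467
P_TNL = 1/(1 + L^2*B^2) = 1/(1 + 40.9*0.005) = 0.8302200
P_FNL = exp(-B^2*tau) = exp(-0.005*47.7) = 0.7878087
k_eff = k_inf * P_TNL * P_FNL = 1.096467 * 0.8302200 * 0.7878087
k_eff = 0.71715

0.71715


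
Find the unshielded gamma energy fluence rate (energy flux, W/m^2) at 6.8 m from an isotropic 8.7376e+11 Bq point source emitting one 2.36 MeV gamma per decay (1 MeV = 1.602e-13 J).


psi = A * E * 1.602e-13 / (4*pi*r^2)
psi = 8.7376e+11 * 2.36 * 1.602e-13 / (4*pi*6.8^2)
psi = 5.6851e-04 W/m^2

5.6851e-04


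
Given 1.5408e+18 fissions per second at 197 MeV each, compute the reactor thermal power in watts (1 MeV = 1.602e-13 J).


P = fission_rate * E_MeV * 1.602e-13
P = 1.5408e+18 * 197 * 1.602e-13
P = 4.8627e+07 W

4.8627e+07


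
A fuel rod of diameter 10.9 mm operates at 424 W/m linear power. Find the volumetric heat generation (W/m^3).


r = D / 2 / 1000 = 10.9 / 2 / 1000 = 0.00545 m
q''' = q' / (pi * r^2)
q''' = 424 / (pi * 0.00545^2)
q''' = 4.5438e+06 W/m^3

4.5438e+06


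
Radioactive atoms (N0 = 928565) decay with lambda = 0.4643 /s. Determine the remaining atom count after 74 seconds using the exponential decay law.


N = N0 * exp(-lambda * t)
N = 928565 * exp(-0.4643 * 74)
N = 1.1123e-09

1.1123e-09


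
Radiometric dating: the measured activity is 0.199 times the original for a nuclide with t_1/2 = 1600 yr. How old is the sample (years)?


lambda = ln(2) / t_half = ln(2) / 1600 = 4.332170e-04 /yr
t = -ln(A/A0) / lambda
t = -ln(0.199) / 4.332170e-04
t = 3726.7 yr

3726.7


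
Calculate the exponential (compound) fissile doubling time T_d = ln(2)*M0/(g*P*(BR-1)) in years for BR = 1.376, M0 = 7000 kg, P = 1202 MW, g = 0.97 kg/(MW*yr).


Breeding gain G = BR - 1 = 1.376 - 1 = 0.376
Fissile production rate = g * P * G = 0.97 * 1202 * 0.376 = 438.39344 kg/yr
T_d = ln(2) * M0 / (g * P * G)
T_d = ln(2) * 7000 / 438.39344 = 11.068 yr

11.068


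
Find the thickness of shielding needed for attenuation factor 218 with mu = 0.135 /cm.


x = ln(factor) / mu
x = ln(218) / 0.135
x = 39.885 cm

39.885


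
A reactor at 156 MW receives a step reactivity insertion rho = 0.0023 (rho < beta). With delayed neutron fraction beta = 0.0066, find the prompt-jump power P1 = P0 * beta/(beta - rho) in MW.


P1/P0 = beta / (beta - rho)
P1/P0 = 0.0066 / (0.0066 - 0.0023) = 1.534884
P1 = 156 * 1.534884 = 239.44 MW

239.44


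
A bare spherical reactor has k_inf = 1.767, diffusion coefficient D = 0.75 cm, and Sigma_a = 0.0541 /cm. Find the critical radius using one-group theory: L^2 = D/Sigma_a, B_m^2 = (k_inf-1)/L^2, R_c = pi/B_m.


L^2 = D / Sigma_a = 0.75 / 0.0541 = 13.86322 cm^2
B_m^2 = (k_inf - 1) / L^2 = (1.767 - 1) / 13.86322 = 0.05532625 /cm^2
For a bare sphere: B_g = pi/R, so R_c = pi / sqrt(B_m^2)
R_c = pi / sqrt(0.05532625) = 13.356 cm

13.356


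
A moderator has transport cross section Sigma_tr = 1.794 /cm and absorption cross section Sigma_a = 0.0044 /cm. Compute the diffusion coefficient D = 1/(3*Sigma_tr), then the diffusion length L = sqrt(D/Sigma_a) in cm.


D = 1 / (3 * Sigma_tr) = 1 / (3 * 1.794) = 0.1858045 cm
L = sqrt(D / Sigma_a)
L = sqrt(0.1858045 / 0.0044)
L = 6.4983 cm

6.4983


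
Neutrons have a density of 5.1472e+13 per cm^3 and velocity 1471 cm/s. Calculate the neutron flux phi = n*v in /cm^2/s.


phi = n * v
phi = 5.1472e+13 * 1471
phi = 7.5715e+16 /cm^2/s

7.5715e+16


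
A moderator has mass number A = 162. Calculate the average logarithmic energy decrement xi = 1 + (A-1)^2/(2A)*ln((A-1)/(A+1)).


xi = 1 + (A-1)^2/(2A) * ln((A-1)/(A+1))
xi = 1 + (162-1)^2/(2*162) * ln((162-1)/(162 +1))
xi = 0.012295

0.012295


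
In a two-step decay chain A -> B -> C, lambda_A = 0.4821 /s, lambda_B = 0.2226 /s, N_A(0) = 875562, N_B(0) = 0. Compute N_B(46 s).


N_B(t) = lambda_A * N_A0 / (lambda_B - lambda_A) * [exp(-lambda_A*t) - exp(-lambda_B*t)]
exp(-0.4821*46) = 2.337895e-10; exp(-0.2226*46) = 3.572714e-05
N_B = 0.4821 * 875562 / (0.2226 - 0.4821) * (2.337895e-10 - 3.572714e-05)
N_B = 58.114

58.114


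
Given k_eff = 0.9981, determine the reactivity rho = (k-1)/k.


rho = (k_eff - 1) / k_eff
rho = (0.9981 - 1) / 0.9981
rho = -0.0019036

-0.0019036


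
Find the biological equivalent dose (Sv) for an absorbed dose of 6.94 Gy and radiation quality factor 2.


H = D * Q
H = 6.94 * 2
H = 13.880 Sv

13.880


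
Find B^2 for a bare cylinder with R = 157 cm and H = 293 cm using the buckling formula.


B^2 = (2.405/R)^2 + (pi/H)^2
B^2 = (2.405/157)^2 + (pi/293)^2
B^2 = 3.4962e-04 /cm^2

3.4962e-04


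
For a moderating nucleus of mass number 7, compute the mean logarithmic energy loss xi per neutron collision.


xi = 1 + (A-1)^2/(2A) * ln((A-1)/(A+1))
xi = 1 + (7-1)^2/(2*7) * ln((7-1)/(7 +1))
xi = 0.26025

0.26025


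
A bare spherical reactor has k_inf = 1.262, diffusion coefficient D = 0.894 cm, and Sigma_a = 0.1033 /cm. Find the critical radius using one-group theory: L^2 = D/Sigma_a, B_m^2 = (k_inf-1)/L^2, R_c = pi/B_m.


L^2 = D / Sigma_a = 0.894 / 0.1033 = 8.654405 cm^2
B_m^2 = (k_inf - 1) / L^2 = (1.262 - 1) / 8.654405 = 0.03027360 /cm^2
For a bare sphere: B_g = pi/R, so R_c = pi / sqrt(B_m^2)
R_c = pi / sqrt(0.03027360) = 18.056 cm

18.056


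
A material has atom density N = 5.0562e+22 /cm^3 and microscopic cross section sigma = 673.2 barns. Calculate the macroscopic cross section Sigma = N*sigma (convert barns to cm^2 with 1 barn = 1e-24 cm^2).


Sigma = N * sigma_barns * 1e-24
Sigma = 5.0562e+22 * 673.2 * 1e-24
Sigma = 34.038 /cm

34.038


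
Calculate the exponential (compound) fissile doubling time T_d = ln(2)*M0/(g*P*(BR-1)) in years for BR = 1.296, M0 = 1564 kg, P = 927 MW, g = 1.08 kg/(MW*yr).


Breeding gain G = BR - 1 = 1.296 - 1 = 0.296
Fissile production rate = g * P * G = 1.08 * 927 * 0.296 = 296.34336 kg/yr
T_d = ln(2) * M0 / (g * P * G)
T_d = ln(2) * 1564 / 296.34336 = 3.6582 yr

3.6582


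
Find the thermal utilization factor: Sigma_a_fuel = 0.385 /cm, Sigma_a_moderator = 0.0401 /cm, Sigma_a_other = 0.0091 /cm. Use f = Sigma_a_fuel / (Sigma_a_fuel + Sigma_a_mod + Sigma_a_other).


f = Sigma_a_fuel / (Sigma_a_fuel + Sigma_a_mod + Sigma_a_other)
f = 0.385 / (0.385 + 0.0401 + 0.0091)
f = 0.88669

0.88669


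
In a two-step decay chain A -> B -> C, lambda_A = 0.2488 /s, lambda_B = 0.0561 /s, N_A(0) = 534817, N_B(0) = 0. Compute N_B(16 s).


N_B(t) = lambda_A * N_A0 / (lambda_B - lambda_A) * [exp(-lambda_A*t) - exp(-lambda_B*t)]
exp(-0.2488*16) = 0.01867070; exp(-0.0561*16) = 0.4075466
N_B = 0.2488 * 534817 / (0.0561 - 0.2488) * (0.01867070 - 0.4075466)
N_B = 268525

268525


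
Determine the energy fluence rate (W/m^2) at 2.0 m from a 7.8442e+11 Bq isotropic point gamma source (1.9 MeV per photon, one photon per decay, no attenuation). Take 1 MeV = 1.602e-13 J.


psi = A * E * 1.602e-13 / (4*pi*r^2)
psi = 7.8442e+11 * 1.9 * 1.602e-13 / (4*pi*2.0^2)
psi = 0.0047500 W/m^2

0.0047500


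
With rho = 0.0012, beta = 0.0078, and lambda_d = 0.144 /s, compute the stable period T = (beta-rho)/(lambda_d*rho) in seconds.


T = (beta - rho) / (lambda_d * rho)
T = (0.0078 - 0.0012) / (0.144 * 0.0012)
T = 38.194 s

38.194


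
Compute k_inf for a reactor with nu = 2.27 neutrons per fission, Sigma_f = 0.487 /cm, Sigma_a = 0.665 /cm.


k_inf = nu * Sigma_f / Sigma_a
k_inf = 2.27 * 0.487 / 0.665
k_inf = 1.6624

1.6624


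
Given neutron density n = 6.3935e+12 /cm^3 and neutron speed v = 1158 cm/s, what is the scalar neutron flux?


phi = n * v
phi = 6.3935e+12 * 1158
phi = 7.4037e+15 /cm^2/s

7.4037e+15


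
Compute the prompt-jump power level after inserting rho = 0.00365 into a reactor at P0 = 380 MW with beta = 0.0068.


P1/P0 = beta / (beta - rho)
P1/P0 = 0.0068 / (0.0068 - 0.00365) = 2.158730
P1 = 380 * 2.158730 = 820.32 MW

820.32


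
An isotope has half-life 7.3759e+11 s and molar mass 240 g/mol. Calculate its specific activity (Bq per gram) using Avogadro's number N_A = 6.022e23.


lambda = ln(2) / t_half = ln(2) / 7.3759e+11 = 9.397459e-13 /s
SA = lambda * N_A / M
SA = 9.397459e-13 * 6.022e23 / 240
SA = 2.3580e+09 Bq/g

2.3580e+09


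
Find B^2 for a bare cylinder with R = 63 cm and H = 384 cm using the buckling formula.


B^2 = (2.405/R)^2 + (pi/H)^2
B^2 = (2.405/63)^2 + (pi/384)^2
B^2 = 0.0015242 /cm^2

0.0015242


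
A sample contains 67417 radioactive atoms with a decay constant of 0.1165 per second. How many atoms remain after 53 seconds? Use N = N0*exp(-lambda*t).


N = N0 * exp(-lambda * t)
N = 67417 * exp(-0.1165 * 53)
N = 140.35

140.35


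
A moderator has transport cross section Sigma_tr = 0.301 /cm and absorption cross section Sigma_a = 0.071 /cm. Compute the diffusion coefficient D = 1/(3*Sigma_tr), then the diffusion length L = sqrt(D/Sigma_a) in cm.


D = 1 / (3 * Sigma_tr) = 1 / (3 * 0.301) = 1.107420 cm
L = sqrt(D / Sigma_a)
L = sqrt(1.107420 / 0.071)
L = 3.9494 cm

3.9494


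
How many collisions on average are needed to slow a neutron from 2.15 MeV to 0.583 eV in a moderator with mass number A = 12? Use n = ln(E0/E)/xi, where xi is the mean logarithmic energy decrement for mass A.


xi = 1 + (A-1)^2/(2A)*ln((A-1)/(A+1)) = 0.1577690 (for A = 12)
n = ln(E0/E) / xi
n = ln(2.15e6 / 0.583) / 0.1577690
n = ln(3.687822e+06) / 0.1577690 = 95.840

95.840


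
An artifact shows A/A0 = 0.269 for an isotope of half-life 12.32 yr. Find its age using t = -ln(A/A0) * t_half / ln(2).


lambda = ln(2) / t_half = ln(2) / 12.32 = 0.05626195 /yr
t = -ln(A/A0) / lambda
t = -ln(0.269) / 0.05626195
t = 23.338 yr

23.338


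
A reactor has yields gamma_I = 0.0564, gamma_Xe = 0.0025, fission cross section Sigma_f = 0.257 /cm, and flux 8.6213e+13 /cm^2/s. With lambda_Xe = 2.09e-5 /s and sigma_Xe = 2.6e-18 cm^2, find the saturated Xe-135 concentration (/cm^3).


Xe_eq = (gamma_I + gamma_Xe) * Sigma_f * phi / (lambda_Xe + sigma_Xe * phi)
Numerator = (0.0564 + 0.0025) * 0.257 * 8.6213e+13 = 1.305032e+12
Denominator = 2.09e-5 + 2.6e-18 * 8.6213e+13 = 2.450538e-04
Xe_eq = 1.305032e+12 / 2.450538e-04 = 5.3255e+15 /cm^3

5.3255e+15


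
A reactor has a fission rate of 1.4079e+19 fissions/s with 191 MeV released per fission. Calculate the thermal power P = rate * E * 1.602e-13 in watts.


P = fission_rate * E_MeV * 1.602e-13
P = 1.4079e+19 * 191 * 1.602e-13
P = 4.3079e+08 W

4.3079e+08


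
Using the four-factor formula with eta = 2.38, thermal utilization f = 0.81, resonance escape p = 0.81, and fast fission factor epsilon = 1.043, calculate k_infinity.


k_inf = eta * f * p * epsilon
k_inf = 2.38 * 0.81 * 0.81 * 1.043
k_inf = 1.6287

1.6287


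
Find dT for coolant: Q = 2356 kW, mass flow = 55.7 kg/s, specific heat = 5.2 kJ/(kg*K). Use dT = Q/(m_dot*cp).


dT = Q / (m_dot * cp)
dT = 2356 / (55.7 * 5.2)
dT = 8.1342 C

8.1342


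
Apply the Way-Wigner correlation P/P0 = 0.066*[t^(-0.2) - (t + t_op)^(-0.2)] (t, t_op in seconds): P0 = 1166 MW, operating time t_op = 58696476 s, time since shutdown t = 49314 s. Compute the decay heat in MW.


P/P0 = 0.066 * [t^(-0.2) - (t + t_op)^(-0.2)]
P/P0 = 0.066 * [49314^(-0.2) - (49314 + 58696476)^(-0.2)]
P/P0 = 0.066 * [0.1151877 - 0.02793860] = 0.005758441
P = 1166 * 0.005758441 = 6.7143 MW

6.7143


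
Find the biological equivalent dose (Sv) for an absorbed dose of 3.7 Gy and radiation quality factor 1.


H = D * Q
H = 3.7 * 1
H = 3.7000 Sv

3.7000


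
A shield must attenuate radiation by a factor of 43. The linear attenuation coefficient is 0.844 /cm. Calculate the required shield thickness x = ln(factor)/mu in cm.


x = ln(factor) / mu
x = ln(43) / 0.844
x = 4.4564 cm

4.4564


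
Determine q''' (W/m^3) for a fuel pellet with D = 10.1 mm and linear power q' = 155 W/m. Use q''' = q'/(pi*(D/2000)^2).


r = D / 2 / 1000 = 10.1 / 2 / 1000 = 0.00505 m
q''' = q' / (pi * r^2)
q''' = 155 / (pi * 0.00505^2)
q''' = 1.9346e+06 W/m^3

1.9346e+06
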